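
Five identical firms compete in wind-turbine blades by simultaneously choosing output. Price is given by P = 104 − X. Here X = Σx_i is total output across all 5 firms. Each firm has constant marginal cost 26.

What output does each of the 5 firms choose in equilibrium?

A representative firm's profit is π_i = x_i(104 − X) − 26x_i, with X = x_i + Σ_{j≠i} x_j.
First-order condition: 78 − 2x_i − Σ_{j≠i} x_j = 0.
With identical firms, set every x_j = x: then 78 − 2x − 4x = 0, i.e. x = 78/6 = 13.

13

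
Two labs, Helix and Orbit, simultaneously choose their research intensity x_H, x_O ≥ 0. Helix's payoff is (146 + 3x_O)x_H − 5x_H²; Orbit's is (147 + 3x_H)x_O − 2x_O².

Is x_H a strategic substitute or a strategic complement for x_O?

Expanding Helix's payoff: 146x_H + 3x_Ox_H − 5x_H².
∂π/∂x_H = 146 + 3x_O − 10x_H = 0, so x_H = 14.6 + 0.3x_O.
The best-response slope dx_H/dx_O = 0.3 > 0: the reaction function is upward-sloping, so the choices are strategic complements.

strategic complements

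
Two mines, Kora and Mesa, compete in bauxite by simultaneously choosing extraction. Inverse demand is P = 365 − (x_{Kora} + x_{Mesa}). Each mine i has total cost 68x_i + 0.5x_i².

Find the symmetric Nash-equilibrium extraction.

74.25

Mine Kora's profit: π = x_{Kora}(365 − (x_{Kora} + x_{Mesa})) − 68x_{Kora} − 0.5x_{Kora}².
∂π/∂x_{Kora} = 297 − 3x_{Kora} − x_{Mesa} = 0, so x_{Kora} = 99 − (1/3)x_{Mesa}.
Setting x_{Kora} = x_{Mesa} in the reaction function: x_{Kora} = 99 − (1/3)x_{Kora}, so x_{Kora} = 99 / (4/3) = 74.25.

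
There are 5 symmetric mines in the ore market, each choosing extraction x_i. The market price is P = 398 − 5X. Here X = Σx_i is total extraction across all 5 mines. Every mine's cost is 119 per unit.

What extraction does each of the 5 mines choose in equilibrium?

A representative mine's profit is π_i = x_i(398 − 5X) − 119x_i, with X = x_i + Σ_{j≠i} x_j.
First-order condition: 279 − 10x_i − 5Σ_{j≠i} x_j = 0.
In a symmetric equilibrium every mine chooses the same x, so Σ_{j≠i} x_j = 4x. The condition becomes 279 − 30x = 0, giving x = 279/30 = 9.3.

9.3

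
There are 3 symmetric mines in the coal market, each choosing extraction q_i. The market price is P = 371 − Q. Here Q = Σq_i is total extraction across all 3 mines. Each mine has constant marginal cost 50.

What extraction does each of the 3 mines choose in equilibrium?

80.25

A representative mine's profit is π_i = q_i(371 − Q) − 50q_i, with Q = q_i + Σ_{j≠i} q_j.
First-order condition: 321 − 2q_i − Σ_{j≠i} q_j = 0.
In a symmetric equilibrium every mine chooses the same q, so Σ_{j≠i} q_j = 2q. The condition becomes 321 − 4q = 0, giving q = 321/4 = 80.25.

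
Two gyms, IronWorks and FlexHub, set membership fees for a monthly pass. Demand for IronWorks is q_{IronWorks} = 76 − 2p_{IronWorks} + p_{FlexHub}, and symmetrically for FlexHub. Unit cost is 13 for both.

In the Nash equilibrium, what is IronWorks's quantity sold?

42

IronWorks's profit: π = (p_{IronWorks} − 13)(76 − 2p_{IronWorks} + p_{FlexHub}).
∂π/∂p_{IronWorks} = 102 − 4p_{IronWorks} + p_{FlexHub} = 0 ⇒ p_{IronWorks} = 25.5 + 0.25p_{FlexHub}.
The game is symmetric, so in equilibrium p_{FlexHub} = p_{IronWorks}: the reaction function gives 0.75p_{IronWorks} = 25.5, hence p_{IronWorks} = 34.
q_{IronWorks} = 76 − 2·34 + 34 = 42.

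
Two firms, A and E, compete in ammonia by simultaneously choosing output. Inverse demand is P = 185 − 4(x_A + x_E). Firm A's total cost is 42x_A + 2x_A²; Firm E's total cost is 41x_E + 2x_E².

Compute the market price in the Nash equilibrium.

Firm A's profit: π = x_A(185 − 4(x_A + x_E)) − 42x_A − 2x_A².
∂π/∂x_A = 143 − 12x_A − 4x_E = 0, so x_A = 143/12 − (1/3)x_E.
By the same steps for E: x_E = 12 − (1/3)x_A.
Substituting the second reaction function into the first: x_A = 143/12 − (1/3)(12 − (1/3)x_A), which gives (8/9)x_A = 95/12 ⇒ x_A = 285/32.
Then x_E = 12 − (1/3)·(285/32) = 289/32.
Equilibrium price: P = 185 − 4·17.9375 = 113.25.

113.25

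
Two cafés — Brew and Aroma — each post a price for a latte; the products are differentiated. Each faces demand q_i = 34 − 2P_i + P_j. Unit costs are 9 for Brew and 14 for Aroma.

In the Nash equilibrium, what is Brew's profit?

Brew's profit: π = (P_{Brew} − 9)(34 − 2P_{Brew} + P_{Aroma}).
∂π/∂P_{Brew} = 52 − 4P_{Brew} + P_{Aroma} = 0 ⇒ P_{Brew} = 13 + 0.25P_{Aroma}.
Similarly P_{Aroma} = 15.5 + 0.25P_{Brew}.
Plugging P_{Aroma} into Brew's best response: P_{Brew} = 13 + 0.25(15.5 + 0.25P_{Brew}) ⇒ 0.9375P_{Brew} = 16.875, so P_{Brew} = 18.
Then P_{Aroma} = 15.5 + 0.25·18 = 20.
q_{Brew} = 34 − 2·18 + 20 = 18.
Profit = (18 − 9)·18 = 162.

162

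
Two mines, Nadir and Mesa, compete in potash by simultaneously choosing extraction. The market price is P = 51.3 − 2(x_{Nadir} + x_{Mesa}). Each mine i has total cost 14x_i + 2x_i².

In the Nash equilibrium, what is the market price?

36.38

Mine Nadir's profit: π = x_{Nadir}(51.3 − 2(x_{Nadir} + x_{Mesa})) − 14x_{Nadir} − 2x_{Nadir}².
∂π/∂x_{Nadir} = 37.3 − 8x_{Nadir} − 2x_{Mesa} = 0, so x_{Nadir} = 4.6625 − 0.25x_{Mesa}.
Setting x_{Nadir} = x_{Mesa} in the reaction function: x_{Nadir} = 4.6625 − 0.25x_{Nadir}, so x_{Nadir} = 4.6625 / 1.25 = 3.73.
Equilibrium price: P = 51.3 − 2·7.46 = 36.38.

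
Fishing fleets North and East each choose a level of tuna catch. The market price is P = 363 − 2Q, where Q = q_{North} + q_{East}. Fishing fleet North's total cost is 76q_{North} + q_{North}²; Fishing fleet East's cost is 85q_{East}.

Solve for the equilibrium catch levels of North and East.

Fishing fleet North's profit: π = q_{North}(363 − 2(q_{North} + q_{East})) − 76q_{North} − q_{North}².
∂π/∂q_{North} = 287 − 6q_{North} − 2q_{East} = 0, so q_{North} = 287/6 − (1/3)q_{East}.
For East: ∂π/∂q_{East} = 278 − 4q_{East} − 2q_{North} = 0 ⇒ q_{East} = 69.5 − 0.5q_{North}.
Solving the two reaction functions simultaneously: (1 − (−1/3)(−0.5))q_{North} = 287/6 − (1/3)·69.5, so (5/6)q_{North} = 74/3 and q_{North} = 29.6.
Then q_{East} = 69.5 − 0.5·29.6 = 54.7.

29.6, 54.7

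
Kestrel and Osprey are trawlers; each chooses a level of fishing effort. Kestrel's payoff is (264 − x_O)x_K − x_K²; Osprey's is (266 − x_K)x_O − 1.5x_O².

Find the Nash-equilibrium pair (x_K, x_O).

Expanding Kestrel's payoff: 264x_K − x_Ox_K − x_K².
∂π/∂x_K = 264 − x_O − 2x_K = 0, so x_K = 132 − 0.5x_O.
Likewise for Osprey: x_O = 266/3 − (1/3)x_K.
Solving the two reaction functions simultaneously: (1 − (−0.5)(−1/3))x_K = 132 − 0.5·(266/3), so (5/6)x_K = 263/3 and x_K = 105.2.
Then x_O = 266/3 − (1/3)·105.2 = 53.6.

105.2, 53.6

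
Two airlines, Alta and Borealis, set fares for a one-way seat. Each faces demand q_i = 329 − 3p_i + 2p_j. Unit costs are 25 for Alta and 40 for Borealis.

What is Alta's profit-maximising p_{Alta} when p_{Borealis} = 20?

Alta's profit: π = (p_{Alta} − 25)(329 − 3p_{Alta} + 2p_{Borealis}).
∂π/∂p_{Alta} = 404 − 6p_{Alta} + 2p_{Borealis} = 0 ⇒ p_{Alta} = 202/3 + (1/3)p_{Borealis}.
At p_{Borealis} = 20: p_{Alta} = 202/3 + (1/3)·20 = 74.

74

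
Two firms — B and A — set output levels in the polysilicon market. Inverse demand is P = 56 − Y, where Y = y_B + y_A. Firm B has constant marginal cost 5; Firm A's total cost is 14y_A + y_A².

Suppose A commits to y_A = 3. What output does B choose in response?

24

Firm B's profit: π = y_B(56 − (y_B + y_A)) − 5y_B.
∂π/∂y_B = 51 − 2y_B − y_A = 0, so y_B = 25.5 − 0.5y_A.
At y_A = 3: y_B = 25.5 − 0.5·3 = 24.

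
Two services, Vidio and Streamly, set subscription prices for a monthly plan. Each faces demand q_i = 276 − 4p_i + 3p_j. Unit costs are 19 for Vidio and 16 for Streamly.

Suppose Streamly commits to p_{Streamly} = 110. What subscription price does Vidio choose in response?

Vidio's profit: π = (p_{Vidio} − 19)(276 − 4p_{Vidio} + 3p_{Streamly}).
∂π/∂p_{Vidio} = 352 − 8p_{Vidio} + 3p_{Streamly} = 0 ⇒ p_{Vidio} = 44 + 0.375p_{Streamly}.
At p_{Streamly} = 110: p_{Vidio} = 44 + 0.375·110 = 85.25.

85.25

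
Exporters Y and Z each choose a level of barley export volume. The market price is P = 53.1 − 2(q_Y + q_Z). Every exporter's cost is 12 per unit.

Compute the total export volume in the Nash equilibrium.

Exporter Y's profit: π = q_Y(53.1 − 2(q_Y + q_Z)) − 12q_Y.
∂π/∂q_Y = 41.1 − 4q_Y − 2q_Z = 0, so q_Y = 10.275 − 0.5q_Z.
By symmetry q_Z = q_Y; substituting into the reaction function, 1.5q_Y = 10.275 and q_Y = 6.85.
Total export volume: 6.85 + 6.85 = 13.7.

13.7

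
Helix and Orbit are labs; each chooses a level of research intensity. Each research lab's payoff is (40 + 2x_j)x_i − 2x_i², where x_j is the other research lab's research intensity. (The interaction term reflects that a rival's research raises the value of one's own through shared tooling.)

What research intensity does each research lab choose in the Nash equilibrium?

20

Helix's payoff is (40 + 2x_O)x_H − 2x_H².
∂π/∂x_H = 40 + 2x_O − 4x_H = 0, so x_H = 10 + 0.5x_O.
Setting x_H = x_O in the reaction function: x_H = 10 + 0.5x_H, so x_H = 10 / 0.5 = 20.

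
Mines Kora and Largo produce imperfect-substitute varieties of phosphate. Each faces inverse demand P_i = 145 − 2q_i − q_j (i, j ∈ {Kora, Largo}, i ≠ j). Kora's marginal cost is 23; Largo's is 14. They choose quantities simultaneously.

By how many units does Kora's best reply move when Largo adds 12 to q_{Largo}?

-3

Mine Kora's profit: π = q_{Kora}(145 − 2q_{Kora} − q_{Largo}) − 23q_{Kora}.
∂π/∂q_{Kora} = 122 − 4q_{Kora} − q_{Largo} = 0 ⇒ q_{Kora} = 30.5 − 0.25q_{Largo}.
The reaction-function slope is −0.25, so a 12-unit rise in q_{Largo} moves q_{Kora} by −0.25 × 12 = −3. Kora's best response falls — the actions are strategic substitutes.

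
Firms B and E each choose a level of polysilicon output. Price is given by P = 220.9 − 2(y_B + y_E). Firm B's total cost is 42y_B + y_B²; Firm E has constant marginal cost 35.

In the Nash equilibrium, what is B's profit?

Firm B's profit: π = y_B(220.9 − 2(y_B + y_E)) − 42y_B − y_B².
∂π/∂y_B = 178.9 − 6y_B − 2y_E = 0, so y_B = 1789/60 − (1/3)y_E.
For E: ∂π/∂y_E = 185.9 − 4y_E − 2y_B = 0 ⇒ y_E = 46.475 − 0.5y_B.
Plugging y_E into B's best response: y_B = 1789/60 − (1/3)(46.475 − 0.5y_B) ⇒ (5/6)y_B = 14.325, so y_B = 17.19.
Then y_E = 46.475 − 0.5·17.19 = 37.88.
Price P = 220.9 − 2·55.07 = 110.76.
B's profit: (110.76 − 42)·17.19 − (17.19)² = 886.4883.

886.4883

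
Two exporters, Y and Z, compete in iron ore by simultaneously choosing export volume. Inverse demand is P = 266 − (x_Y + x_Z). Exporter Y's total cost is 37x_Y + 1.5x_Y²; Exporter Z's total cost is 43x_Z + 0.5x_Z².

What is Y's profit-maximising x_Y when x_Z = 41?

Exporter Y's profit: π = x_Y(266 − (x_Y + x_Z)) − 37x_Y − 1.5x_Y².
∂π/∂x_Y = 229 − 5x_Y − x_Z = 0, so x_Y = 45.8 − 0.2x_Z.
At x_Z = 41: x_Y = 45.8 − 0.2·41 = 37.6.

37.6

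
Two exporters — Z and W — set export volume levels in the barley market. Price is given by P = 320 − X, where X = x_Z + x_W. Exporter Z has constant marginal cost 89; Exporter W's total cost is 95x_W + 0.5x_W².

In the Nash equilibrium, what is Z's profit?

8760.96

Exporter Z's profit: π = x_Z(320 − (x_Z + x_W)) − 89x_Z.
∂π/∂x_Z = 231 − 2x_Z − x_W = 0, so x_Z = 115.5 − 0.5x_W.
For W: ∂π/∂x_W = 225 − 3x_W − x_Z = 0 ⇒ x_W = 75 − (1/3)x_Z.
Solving the two reaction functions simultaneously: (1 − (−0.5)(−1/3))x_Z = 115.5 − 0.5·75, so (5/6)x_Z = 78 and x_Z = 93.6.
Then x_W = 75 − (1/3)·93.6 = 43.8.
Price P = 320 − 137.4 = 182.6.
Z's profit: (182.6 − 89)·93.6 = 8760.96.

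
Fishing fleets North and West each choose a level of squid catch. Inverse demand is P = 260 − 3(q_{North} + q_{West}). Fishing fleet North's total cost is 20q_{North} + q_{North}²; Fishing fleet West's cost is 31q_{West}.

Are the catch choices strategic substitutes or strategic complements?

Fishing fleet North's profit: π = q_{North}(260 − 3(q_{North} + q_{West})) − 20q_{North} − q_{North}².
∂π/∂q_{North} = 240 − 8q_{North} − 3q_{West} = 0, so q_{North} = 30 − 0.375q_{West}.
The best-response slope dq_{North}/dq_{West} = −0.375 < 0: the reaction function is downward-sloping, so the choices are strategic substitutes.

strategic substitutes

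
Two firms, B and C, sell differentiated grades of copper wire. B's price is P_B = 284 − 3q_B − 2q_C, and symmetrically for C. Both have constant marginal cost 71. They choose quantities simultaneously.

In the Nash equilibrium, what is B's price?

150.875

Firm B's profit: π = q_B(284 − 3q_B − 2q_C) − 71q_B.
∂π/∂q_B = 213 − 6q_B − 2q_C = 0 ⇒ q_B = 35.5 − (1/3)q_C.
By symmetry q_C = q_B; substituting into the reaction function, (4/3)q_B = 35.5 and q_B = 26.625.
P_B = 284 − 3·26.625 − 2·26.625 = 150.875.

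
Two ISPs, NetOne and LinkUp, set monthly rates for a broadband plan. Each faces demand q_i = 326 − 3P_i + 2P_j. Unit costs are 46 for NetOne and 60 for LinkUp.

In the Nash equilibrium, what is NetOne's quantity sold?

217.875

NetOne's profit: π = (P_{NetOne} − 46)(326 − 3P_{NetOne} + 2P_{LinkUp}).
∂π/∂P_{NetOne} = 464 − 6P_{NetOne} + 2P_{LinkUp} = 0 ⇒ P_{NetOne} = 232/3 + (1/3)P_{LinkUp}.
Similarly P_{LinkUp} = 253/3 + (1/3)P_{NetOne}.
Solving the two reaction functions simultaneously: (1 − (1/3)(1/3))P_{NetOne} = 232/3 + (1/3)·(253/3), so (8/9)P_{NetOne} = 949/9 and P_{NetOne} = 118.625.
Then P_{LinkUp} = 253/3 + (1/3)·118.625 = 123.875.
q_{NetOne} = 326 − 3·118.625 + 2·123.875 = 217.875.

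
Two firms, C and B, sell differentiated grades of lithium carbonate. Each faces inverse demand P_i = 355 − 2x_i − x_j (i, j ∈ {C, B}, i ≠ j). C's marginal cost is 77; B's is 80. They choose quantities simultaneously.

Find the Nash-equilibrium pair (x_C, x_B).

55.8, 54.8

Firm C's profit: π = x_C(355 − 2x_C − x_B) − 77x_C.
∂π/∂x_C = 278 − 4x_C − x_B = 0 ⇒ x_C = 69.5 − 0.25x_B.
Similarly x_B = 68.75 − 0.25x_C.
Substituting the second reaction function into the first: x_C = 69.5 − 0.25(68.75 − 0.25x_C), which gives 0.9375x_C = 52.3125 ⇒ x_C = 55.8.
Then x_B = 68.75 − 0.25·55.8 = 54.8.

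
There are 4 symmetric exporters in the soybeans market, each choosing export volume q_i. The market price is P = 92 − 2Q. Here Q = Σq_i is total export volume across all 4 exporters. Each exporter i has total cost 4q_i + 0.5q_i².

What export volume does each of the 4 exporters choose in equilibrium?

A representative exporter's profit is π_i = q_i(92 − 2Q) − 4q_i − 0.5q_i², with Q = q_i + Σ_{j≠i} q_j.
First-order condition: 88 − 5q_i − 2Σ_{j≠i} q_j = 0.
Imposing symmetry (q_j = q for all j) turns Σ_{j≠i} q_j into 3q, so 88 = 11q and q = 8.

8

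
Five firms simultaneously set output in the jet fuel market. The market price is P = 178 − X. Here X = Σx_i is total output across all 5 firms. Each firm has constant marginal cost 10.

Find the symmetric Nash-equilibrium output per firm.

28

A representative firm's profit is π_i = x_i(178 − X) − 10x_i, with X = x_i + Σ_{j≠i} x_j.
First-order condition: 168 − 2x_i − Σ_{j≠i} x_j = 0.
Imposing symmetry (x_j = x for all j) turns Σ_{j≠i} x_j into 4x, so 168 = 6x and x = 28.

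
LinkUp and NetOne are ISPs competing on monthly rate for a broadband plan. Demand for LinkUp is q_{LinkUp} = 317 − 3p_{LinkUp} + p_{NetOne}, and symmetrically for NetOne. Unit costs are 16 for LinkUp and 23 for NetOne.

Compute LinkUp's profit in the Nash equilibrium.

LinkUp's profit: π = (p_{LinkUp} − 16)(317 − 3p_{LinkUp} + p_{NetOne}).
∂π/∂p_{LinkUp} = 365 − 6p_{LinkUp} + p_{NetOne} = 0 ⇒ p_{LinkUp} = 365/6 + (1/6)p_{NetOne}.
Similarly p_{NetOne} = 193/3 + (1/6)p_{LinkUp}.
Solving the two reaction functions simultaneously: (1 − (1/6)(1/6))p_{LinkUp} = 365/6 + (1/6)·(193/3), so (35/36)p_{LinkUp} = 644/9 and p_{LinkUp} = 73.6.
Then p_{NetOne} = 193/3 + (1/6)·73.6 = 76.6.
q_{LinkUp} = 317 − 3·73.6 + 76.6 = 172.8.
Profit = (73.6 − 16)·172.8 = 9953.28.

9953.28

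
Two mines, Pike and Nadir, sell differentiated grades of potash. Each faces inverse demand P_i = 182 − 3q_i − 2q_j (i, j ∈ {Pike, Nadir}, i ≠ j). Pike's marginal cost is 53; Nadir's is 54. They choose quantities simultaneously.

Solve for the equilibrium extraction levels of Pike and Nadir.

16.1875, 15.9375

Mine Pike's profit: π = q_{Pike}(182 − 3q_{Pike} − 2q_{Nadir}) − 53q_{Pike}.
∂π/∂q_{Pike} = 129 − 6q_{Pike} − 2q_{Nadir} = 0 ⇒ q_{Pike} = 21.5 − (1/3)q_{Nadir}.
Similarly q_{Nadir} = 64/3 − (1/3)q_{Pike}.
Plugging q_{Nadir} into Pike's best response: q_{Pike} = 21.5 − (1/3)(64/3 − (1/3)q_{Pike}) ⇒ (8/9)q_{Pike} = 259/18, so q_{Pike} = 16.1875.
Then q_{Nadir} = 64/3 − (1/3)·16.1875 = 15.9375.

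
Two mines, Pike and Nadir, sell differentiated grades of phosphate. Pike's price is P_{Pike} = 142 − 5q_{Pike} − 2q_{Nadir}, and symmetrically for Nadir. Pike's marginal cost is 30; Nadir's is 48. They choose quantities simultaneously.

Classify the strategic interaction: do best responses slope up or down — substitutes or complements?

Mine Pike's profit: π = q_{Pike}(142 − 5q_{Pike} − 2q_{Nadir}) − 30q_{Pike}.
∂π/∂q_{Pike} = 112 − 10q_{Pike} − 2q_{Nadir} = 0 ⇒ q_{Pike} = 11.2 − 0.2q_{Nadir}.
The best-response slope dq_{Pike}/dq_{Nadir} = −0.2 < 0: the reaction function is downward-sloping, so the choices are strategic substitutes.

strategic substitutes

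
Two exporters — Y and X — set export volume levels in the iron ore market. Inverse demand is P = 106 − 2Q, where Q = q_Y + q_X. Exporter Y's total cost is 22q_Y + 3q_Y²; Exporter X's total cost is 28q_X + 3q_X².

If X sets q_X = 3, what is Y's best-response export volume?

7.8

Exporter Y's profit: π = q_Y(106 − 2(q_Y + q_X)) − 22q_Y − 3q_Y².
∂π/∂q_Y = 84 − 10q_Y − 2q_X = 0, so q_Y = 8.4 − 0.2q_X.
At q_X = 3: q_Y = 8.4 − 0.2·3 = 7.8.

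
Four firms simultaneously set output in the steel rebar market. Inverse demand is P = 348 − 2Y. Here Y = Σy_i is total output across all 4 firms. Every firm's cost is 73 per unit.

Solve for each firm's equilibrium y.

A representative firm's profit is π_i = y_i(348 − 2Y) − 73y_i, with Y = y_i + Σ_{j≠i} y_j.
First-order condition: 275 − 4y_i − 2Σ_{j≠i} y_j = 0.
Imposing symmetry (y_j = y for all j) turns Σ_{j≠i} y_j into 3y, so 275 = 10y and y = 27.5.

27.5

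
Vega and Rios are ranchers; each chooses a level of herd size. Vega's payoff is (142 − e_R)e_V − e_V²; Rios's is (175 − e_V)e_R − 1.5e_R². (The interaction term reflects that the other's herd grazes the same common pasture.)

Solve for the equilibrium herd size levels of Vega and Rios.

Expanding Vega's payoff: 142e_V − e_Re_V − e_V².
∂π/∂e_V = 142 − e_R − 2e_V = 0, so e_V = 71 − 0.5e_R.
Likewise for Rios: e_R = 175/3 − (1/3)e_V.
Substituting the second reaction function into the first: e_V = 71 − 0.5(175/3 − (1/3)e_V), which gives (5/6)e_V = 251/6 ⇒ e_V = 50.2.
Then e_R = 175/3 − (1/3)·50.2 = 41.6.

50.2, 41.6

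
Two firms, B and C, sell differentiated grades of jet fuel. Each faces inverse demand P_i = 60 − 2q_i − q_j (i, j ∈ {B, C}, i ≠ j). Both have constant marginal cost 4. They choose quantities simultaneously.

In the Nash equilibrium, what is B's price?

26.4

Firm B's profit: π = q_B(60 − 2q_B − q_C) − 4q_B.
∂π/∂q_B = 56 − 4q_B − q_C = 0 ⇒ q_B = 14 − 0.25q_C.
The game is symmetric, so in equilibrium q_C = q_B: the reaction function gives 1.25q_B = 14, hence q_B = 11.2.
P_B = 60 − 2·11.2 − 11.2 = 26.4.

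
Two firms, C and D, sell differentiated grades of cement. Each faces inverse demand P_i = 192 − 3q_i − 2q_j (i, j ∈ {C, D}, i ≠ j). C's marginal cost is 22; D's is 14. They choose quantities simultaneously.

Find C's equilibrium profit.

1291.6875

Firm C's profit: π = q_C(192 − 3q_C − 2q_D) − 22q_C.
∂π/∂q_C = 170 − 6q_C − 2q_D = 0 ⇒ q_C = 85/3 − (1/3)q_D.
Similarly q_D = 89/3 − (1/3)q_C.
Solving the two reaction functions simultaneously: (1 − (−1/3)(−1/3))q_C = 85/3 − (1/3)·(89/3), so (8/9)q_C = 166/9 and q_C = 20.75.
Then q_D = 89/3 − (1/3)·20.75 = 22.75.
P_C = 192 − 3·20.75 − 2·22.75 = 84.25.
Profit = (84.25 − 22)·20.75 = 1291.6875.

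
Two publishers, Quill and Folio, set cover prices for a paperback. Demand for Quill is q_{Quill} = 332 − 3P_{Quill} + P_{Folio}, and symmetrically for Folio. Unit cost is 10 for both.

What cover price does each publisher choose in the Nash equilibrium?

72.4

Quill's profit: π = (P_{Quill} − 10)(332 − 3P_{Quill} + P_{Folio}).
∂π/∂P_{Quill} = 362 − 6P_{Quill} + P_{Folio} = 0 ⇒ P_{Quill} = 181/3 + (1/6)P_{Folio}.
By symmetry P_{Folio} = P_{Quill}; substituting into the reaction function, (5/6)P_{Quill} = 181/3 and P_{Quill} = 72.4.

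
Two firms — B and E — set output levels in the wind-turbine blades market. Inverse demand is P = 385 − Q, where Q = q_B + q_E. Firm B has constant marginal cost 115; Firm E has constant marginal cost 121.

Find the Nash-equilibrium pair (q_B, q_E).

Firm B's profit: π = q_B(385 − (q_B + q_E)) − 115q_B.
∂π/∂q_B = 270 − 2q_B − q_E = 0, so q_B = 135 − 0.5q_E.
By the same steps for E: q_E = 132 − 0.5q_B.
Solving the two reaction functions simultaneously: (1 − (−0.5)(−0.5))q_B = 135 − 0.5·132, so 0.75q_B = 69 and q_B = 92.
Then q_E = 132 − 0.5·92 = 86.

92, 86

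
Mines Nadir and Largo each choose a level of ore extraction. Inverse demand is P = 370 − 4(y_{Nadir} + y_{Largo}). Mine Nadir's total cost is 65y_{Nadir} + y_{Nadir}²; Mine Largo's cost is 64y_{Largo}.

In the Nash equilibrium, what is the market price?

Mine Nadir's profit: π = y_{Nadir}(370 − 4(y_{Nadir} + y_{Largo})) − 65y_{Nadir} − y_{Nadir}².
∂π/∂y_{Nadir} = 305 − 10y_{Nadir} − 4y_{Largo} = 0, so y_{Nadir} = 30.5 − 0.4y_{Largo}.
For Largo: ∂π/∂y_{Largo} = 306 − 8y_{Largo} − 4y_{Nadir} = 0 ⇒ y_{Largo} = 38.25 − 0.5y_{Nadir}.
Substituting the second reaction function into the first: y_{Nadir} = 30.5 − 0.4(38.25 − 0.5y_{Nadir}), which gives 0.8y_{Nadir} = 15.2 ⇒ y_{Nadir} = 19.
Then y_{Largo} = 38.25 − 0.5·19 = 28.75.
Equilibrium price: P = 370 − 4·47.75 = 179.

179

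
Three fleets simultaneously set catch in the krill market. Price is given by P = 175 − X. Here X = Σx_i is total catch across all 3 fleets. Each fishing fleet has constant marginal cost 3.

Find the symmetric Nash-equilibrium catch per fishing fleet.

A representative fishing fleet's profit is π_i = x_i(175 − X) − 3x_i, with X = x_i + Σ_{j≠i} x_j.
First-order condition: 172 − 2x_i − Σ_{j≠i} x_j = 0.
Imposing symmetry (x_j = x for all j) turns Σ_{j≠i} x_j into 2x, so 172 = 4x and x = 43.

43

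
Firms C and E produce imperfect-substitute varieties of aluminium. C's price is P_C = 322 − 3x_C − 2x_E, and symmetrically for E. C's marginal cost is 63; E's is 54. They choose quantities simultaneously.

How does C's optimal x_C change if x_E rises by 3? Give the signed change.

-1

Firm C's profit: π = x_C(322 − 3x_C − 2x_E) − 63x_C.
∂π/∂x_C = 259 − 6x_C − 2x_E = 0 ⇒ x_C = 259/6 − (1/3)x_E.
The reaction-function slope is −1/3, so a 3-unit rise in x_E moves x_C by −1/3 × 3 = −1. C's best response falls — the actions are strategic substitutes.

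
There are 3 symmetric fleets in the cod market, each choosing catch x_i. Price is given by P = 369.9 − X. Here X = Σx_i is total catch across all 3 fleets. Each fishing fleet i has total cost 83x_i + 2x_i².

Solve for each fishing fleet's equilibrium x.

A representative fishing fleet's profit is π_i = x_i(369.9 − X) − 83x_i − 2x_i², with X = x_i + Σ_{j≠i} x_j.
First-order condition: 286.9 − 6x_i − Σ_{j≠i} x_j = 0.
With identical fishing fleets, set every x_j = x: then 286.9 − 6x − 2x = 0, i.e. x = 286.9/8 = 35.8625.

35.8625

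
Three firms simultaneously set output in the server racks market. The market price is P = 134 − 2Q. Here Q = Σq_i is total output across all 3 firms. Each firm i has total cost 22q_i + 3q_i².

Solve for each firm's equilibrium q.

8

A representative firm's profit is π_i = q_i(134 − 2Q) − 22q_i − 3q_i², with Q = q_i + Σ_{j≠i} q_j.
First-order condition: 112 − 10q_i − 2Σ_{j≠i} q_j = 0.
With identical firms, set every q_j = q: then 112 − 10q − 4q = 0, i.e. q = 112/14 = 8.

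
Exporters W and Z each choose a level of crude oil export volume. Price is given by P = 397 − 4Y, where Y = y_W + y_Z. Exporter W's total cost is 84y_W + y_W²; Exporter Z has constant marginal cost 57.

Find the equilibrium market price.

Exporter W's profit: π = y_W(397 − 4(y_W + y_Z)) − 84y_W − y_W².
∂π/∂y_W = 313 − 10y_W − 4y_Z = 0, so y_W = 31.3 − 0.4y_Z.
For Z: ∂π/∂y_Z = 340 − 8y_Z − 4y_W = 0 ⇒ y_Z = 42.5 − 0.5y_W.
Substituting the second reaction function into the first: y_W = 31.3 − 0.4(42.5 − 0.5y_W), which gives 0.8y_W = 14.3 ⇒ y_W = 17.875.
Then y_Z = 42.5 − 0.5·17.875 = 33.5625.
Equilibrium price: P = 397 − 4·51.4375 = 191.25.

191.25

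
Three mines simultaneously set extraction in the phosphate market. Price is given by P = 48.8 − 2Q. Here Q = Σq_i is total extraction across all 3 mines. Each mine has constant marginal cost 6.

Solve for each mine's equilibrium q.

5.35

A representative mine's profit is π_i = q_i(48.8 − 2Q) − 6q_i, with Q = q_i + Σ_{j≠i} q_j.
First-order condition: 42.8 − 4q_i − 2Σ_{j≠i} q_j = 0.
In a symmetric equilibrium every mine chooses the same q, so Σ_{j≠i} q_j = 2q. The condition becomes 42.8 − 8q = 0, giving q = 42.8/8 = 5.35.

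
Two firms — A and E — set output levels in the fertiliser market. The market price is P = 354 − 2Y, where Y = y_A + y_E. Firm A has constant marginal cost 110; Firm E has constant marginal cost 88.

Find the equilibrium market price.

184

Firm A's profit: π = y_A(354 − 2(y_A + y_E)) − 110y_A.
∂π/∂y_A = 244 − 4y_A − 2y_E = 0, so y_A = 61 − 0.5y_E.
By the same steps for E: y_E = 66.5 − 0.5y_A.
Solving the two reaction functions simultaneously: (1 − (−0.5)(−0.5))y_A = 61 − 0.5·66.5, so 0.75y_A = 27.75 and y_A = 37.
Then y_E = 66.5 − 0.5·37 = 48.
Equilibrium price: P = 354 − 2·85 = 184.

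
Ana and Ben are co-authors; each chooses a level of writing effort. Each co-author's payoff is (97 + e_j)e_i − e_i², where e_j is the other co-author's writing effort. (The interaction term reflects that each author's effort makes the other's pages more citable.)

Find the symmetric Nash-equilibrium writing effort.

Ana's payoff is (97 + e_B)e_A − e_A².
∂π/∂e_A = 97 + e_B − 2e_A = 0, so e_A = 48.5 + 0.5e_B.
Setting e_A = e_B in the reaction function: e_A = 48.5 + 0.5e_A, so e_A = 48.5 / 0.5 = 97.

97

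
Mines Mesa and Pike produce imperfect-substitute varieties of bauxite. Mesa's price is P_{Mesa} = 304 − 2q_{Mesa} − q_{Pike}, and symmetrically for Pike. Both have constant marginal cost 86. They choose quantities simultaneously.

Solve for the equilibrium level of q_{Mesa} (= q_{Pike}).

Mine Mesa's profit: π = q_{Mesa}(304 − 2q_{Mesa} − q_{Pike}) − 86q_{Mesa}.
∂π/∂q_{Mesa} = 218 − 4q_{Mesa} − q_{Pike} = 0 ⇒ q_{Mesa} = 54.5 − 0.25q_{Pike}.
By symmetry q_{Pike} = q_{Mesa}; substituting into the reaction function, 1.25q_{Mesa} = 54.5 and q_{Mesa} = 43.6.

43.6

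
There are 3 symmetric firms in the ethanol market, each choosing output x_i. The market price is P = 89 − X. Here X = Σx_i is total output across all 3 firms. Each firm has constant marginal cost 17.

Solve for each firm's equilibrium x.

A representative firm's profit is π_i = x_i(89 − X) − 17x_i, with X = x_i + Σ_{j≠i} x_j.
First-order condition: 72 − 2x_i − Σ_{j≠i} x_j = 0.
Imposing symmetry (x_j = x for all j) turns Σ_{j≠i} x_j into 2x, so 72 = 4x and x = 18.

18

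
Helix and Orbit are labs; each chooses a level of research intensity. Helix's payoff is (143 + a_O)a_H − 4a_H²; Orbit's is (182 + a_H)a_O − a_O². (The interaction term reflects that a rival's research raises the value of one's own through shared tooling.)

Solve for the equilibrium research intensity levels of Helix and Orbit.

31.2, 106.6

Expanding Helix's payoff: 143a_H + a_Oa_H − 4a_H².
∂π/∂a_H = 143 + a_O − 8a_H = 0, so a_H = 17.875 + 0.125a_O.
Likewise for Orbit: a_O = 91 + 0.5a_H.
Substituting the second reaction function into the first: a_H = 17.875 + 0.125(91 + 0.5a_H), which gives 0.9375a_H = 29.25 ⇒ a_H = 31.2.
Then a_O = 91 + 0.5·31.2 = 106.6.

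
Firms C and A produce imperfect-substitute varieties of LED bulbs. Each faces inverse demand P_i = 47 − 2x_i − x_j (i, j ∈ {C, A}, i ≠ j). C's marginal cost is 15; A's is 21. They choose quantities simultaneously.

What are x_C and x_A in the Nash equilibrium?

6.8, 4.8

Firm C's profit: π = x_C(47 − 2x_C − x_A) − 15x_C.
∂π/∂x_C = 32 − 4x_C − x_A = 0 ⇒ x_C = 8 − 0.25x_A.
Similarly x_A = 6.5 − 0.25x_C.
Solving the two reaction functions simultaneously: (1 − (−0.25)(−0.25))x_C = 8 − 0.25·6.5, so 0.9375x_C = 6.375 and x_C = 6.8.
Then x_A = 6.5 − 0.25·6.8 = 4.8.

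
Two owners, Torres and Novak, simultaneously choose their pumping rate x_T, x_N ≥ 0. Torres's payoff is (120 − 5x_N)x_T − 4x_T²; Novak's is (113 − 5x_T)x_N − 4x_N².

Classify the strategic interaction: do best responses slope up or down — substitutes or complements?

strategic substitutes

Expanding Torres's payoff: 120x_T − 5x_Nx_T − 4x_T².
∂π/∂x_T = 120 − 5x_N − 8x_T = 0, so x_T = 15 − 0.625x_N.
The best-response slope dx_T/dx_N = −0.625 < 0: the reaction function is downward-sloping, so the choices are strategic substitutes.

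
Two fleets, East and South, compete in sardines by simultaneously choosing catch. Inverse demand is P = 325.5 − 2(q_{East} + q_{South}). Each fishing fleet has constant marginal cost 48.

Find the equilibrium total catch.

92.5

Fishing fleet East's profit: π = q_{East}(325.5 − 2(q_{East} + q_{South})) − 48q_{East}.
∂π/∂q_{East} = 277.5 − 4q_{East} − 2q_{South} = 0, so q_{East} = 69.375 − 0.5q_{South}.
The game is symmetric, so in equilibrium q_{South} = q_{East}: the reaction function gives 1.5q_{East} = 69.375, hence q_{East} = 46.25.
Total catch: 46.25 + 46.25 = 92.5.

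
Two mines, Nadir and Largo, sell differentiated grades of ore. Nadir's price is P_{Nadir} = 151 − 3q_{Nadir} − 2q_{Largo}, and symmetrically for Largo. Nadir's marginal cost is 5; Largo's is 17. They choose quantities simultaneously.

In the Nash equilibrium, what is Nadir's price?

Mine Nadir's profit: π = q_{Nadir}(151 − 3q_{Nadir} − 2q_{Largo}) − 5q_{Nadir}.
∂π/∂q_{Nadir} = 146 − 6q_{Nadir} − 2q_{Largo} = 0 ⇒ q_{Nadir} = 73/3 − (1/3)q_{Largo}.
Similarly q_{Largo} = 67/3 − (1/3)q_{Nadir}.
Solving the two reaction functions simultaneously: (1 − (−1/3)(−1/3))q_{Nadir} = 73/3 − (1/3)·(67/3), so (8/9)q_{Nadir} = 152/9 and q_{Nadir} = 19.
Then q_{Largo} = 67/3 − (1/3)·19 = 16.
P_{Nadir} = 151 − 3·19 − 2·16 = 62.

62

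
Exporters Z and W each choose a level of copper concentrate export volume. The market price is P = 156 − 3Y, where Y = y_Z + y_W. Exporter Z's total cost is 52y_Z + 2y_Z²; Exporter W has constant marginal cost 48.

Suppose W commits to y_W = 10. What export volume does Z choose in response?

7.4

Exporter Z's profit: π = y_Z(156 − 3(y_Z + y_W)) − 52y_Z − 2y_Z².
∂π/∂y_Z = 104 − 10y_Z − 3y_W = 0, so y_Z = 10.4 − 0.3y_W.
At y_W = 10: y_Z = 10.4 − 0.3·10 = 7.4.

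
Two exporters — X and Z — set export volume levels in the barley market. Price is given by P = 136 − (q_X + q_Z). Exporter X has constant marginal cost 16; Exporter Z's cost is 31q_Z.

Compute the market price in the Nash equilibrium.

61

Exporter X's profit: π = q_X(136 − (q_X + q_Z)) − 16q_X.
∂π/∂q_X = 120 − 2q_X − q_Z = 0, so q_X = 60 − 0.5q_Z.
By the same steps for Z: q_Z = 52.5 − 0.5q_X.
Plugging q_Z into X's best response: q_X = 60 − 0.5(52.5 − 0.5q_X) ⇒ 0.75q_X = 33.75, so q_X = 45.
Then q_Z = 52.5 − 0.5·45 = 30.
Equilibrium price: P = 136 − 75 = 61.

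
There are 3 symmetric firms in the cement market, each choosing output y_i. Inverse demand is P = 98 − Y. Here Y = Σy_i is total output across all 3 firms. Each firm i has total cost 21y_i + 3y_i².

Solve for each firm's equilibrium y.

A representative firm's profit is π_i = y_i(98 − Y) − 21y_i − 3y_i², with Y = y_i + Σ_{j≠i} y_j.
First-order condition: 77 − 8y_i − Σ_{j≠i} y_j = 0.
In a symmetric equilibrium every firm chooses the same y, so Σ_{j≠i} y_j = 2y. The condition becomes 77 − 10y = 0, giving y = 77/10 = 7.7.

7.7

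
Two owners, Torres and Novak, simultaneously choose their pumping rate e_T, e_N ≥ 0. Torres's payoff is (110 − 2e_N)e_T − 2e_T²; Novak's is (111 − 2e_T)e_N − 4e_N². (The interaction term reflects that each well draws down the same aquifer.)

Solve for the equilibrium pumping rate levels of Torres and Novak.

23.5, 8

Expanding Torres's payoff: 110e_T − 2e_Ne_T − 2e_T².
∂π/∂e_T = 110 − 2e_N − 4e_T = 0, so e_T = 27.5 − 0.5e_N.
Likewise for Novak: e_N = 13.875 − 0.25e_T.
Solving the two reaction functions simultaneously: (1 − (−0.5)(−0.25))e_T = 27.5 − 0.5·13.875, so 0.875e_T = 20.5625 and e_T = 23.5.
Then e_N = 13.875 − 0.25·23.5 = 8.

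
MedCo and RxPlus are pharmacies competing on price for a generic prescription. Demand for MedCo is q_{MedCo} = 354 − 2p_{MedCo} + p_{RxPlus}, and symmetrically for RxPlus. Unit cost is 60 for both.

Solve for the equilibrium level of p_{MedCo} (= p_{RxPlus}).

158

MedCo's profit: π = (p_{MedCo} − 60)(354 − 2p_{MedCo} + p_{RxPlus}).
∂π/∂p_{MedCo} = 474 − 4p_{MedCo} + p_{RxPlus} = 0 ⇒ p_{MedCo} = 118.5 + 0.25p_{RxPlus}.
The game is symmetric, so in equilibrium p_{RxPlus} = p_{MedCo}: the reaction function gives 0.75p_{MedCo} = 118.5, hence p_{MedCo} = 158.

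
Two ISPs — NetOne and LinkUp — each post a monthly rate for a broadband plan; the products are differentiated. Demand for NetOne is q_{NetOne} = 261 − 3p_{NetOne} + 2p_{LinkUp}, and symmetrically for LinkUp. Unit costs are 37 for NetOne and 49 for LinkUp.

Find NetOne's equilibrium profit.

10179.1875

NetOne's profit: π = (p_{NetOne} − 37)(261 − 3p_{NetOne} + 2p_{LinkUp}).
∂π/∂p_{NetOne} = 372 − 6p_{NetOne} + 2p_{LinkUp} = 0 ⇒ p_{NetOne} = 62 + (1/3)p_{LinkUp}.
Similarly p_{LinkUp} = 68 + (1/3)p_{NetOne}.
Substituting the second reaction function into the first: p_{NetOne} = 62 + (1/3)(68 + (1/3)p_{NetOne}), which gives (8/9)p_{NetOne} = 254/3 ⇒ p_{NetOne} = 95.25.
Then p_{LinkUp} = 68 + (1/3)·95.25 = 99.75.
q_{NetOne} = 261 − 3·95.25 + 2·99.75 = 174.75.
Profit = (95.25 − 37)·174.75 = 10179.1875.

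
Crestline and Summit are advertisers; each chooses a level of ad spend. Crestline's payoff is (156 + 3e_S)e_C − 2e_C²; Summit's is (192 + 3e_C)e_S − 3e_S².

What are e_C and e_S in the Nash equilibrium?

100.8, 82.4

Expanding Crestline's payoff: 156e_C + 3e_Se_C − 2e_C².
∂π/∂e_C = 156 + 3e_S − 4e_C = 0, so e_C = 39 + 0.75e_S.
Likewise for Summit: e_S = 32 + 0.5e_C.
Substituting the second reaction function into the first: e_C = 39 + 0.75(32 + 0.5e_C), which gives 0.625e_C = 63 ⇒ e_C = 100.8.
Then e_S = 32 + 0.5·100.8 = 82.4.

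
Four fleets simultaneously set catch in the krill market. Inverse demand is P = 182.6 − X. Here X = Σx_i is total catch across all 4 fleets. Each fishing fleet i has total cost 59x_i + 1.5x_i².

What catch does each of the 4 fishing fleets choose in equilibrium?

15.45

A representative fishing fleet's profit is π_i = x_i(182.6 − X) − 59x_i − 1.5x_i², with X = x_i + Σ_{j≠i} x_j.
First-order condition: 123.6 − 5x_i − Σ_{j≠i} x_j = 0.
With identical fishing fleets, set every x_j = x: then 123.6 − 5x − 3x = 0, i.e. x = 123.6/8 = 15.45.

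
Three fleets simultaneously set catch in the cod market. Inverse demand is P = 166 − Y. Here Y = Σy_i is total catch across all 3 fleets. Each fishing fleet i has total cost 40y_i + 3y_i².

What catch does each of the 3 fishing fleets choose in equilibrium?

12.6

A representative fishing fleet's profit is π_i = y_i(166 − Y) − 40y_i − 3y_i², with Y = y_i + Σ_{j≠i} y_j.
First-order condition: 126 − 8y_i − Σ_{j≠i} y_j = 0.
With identical fishing fleets, set every y_j = y: then 126 − 8y − 2y = 0, i.e. y = 126/10 = 12.6.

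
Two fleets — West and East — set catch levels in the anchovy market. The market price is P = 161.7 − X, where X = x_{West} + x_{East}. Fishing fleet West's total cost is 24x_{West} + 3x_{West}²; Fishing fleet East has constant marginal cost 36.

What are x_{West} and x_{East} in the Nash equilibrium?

9.98, 57.86

Fishing fleet West's profit: π = x_{West}(161.7 − (x_{West} + x_{East})) − 24x_{West} − 3x_{West}².
∂π/∂x_{West} = 137.7 − 8x_{West} − x_{East} = 0, so x_{West} = 17.2125 − 0.125x_{East}.
For East: ∂π/∂x_{East} = 125.7 − 2x_{East} − x_{West} = 0 ⇒ x_{East} = 62.85 − 0.5x_{West}.
Substituting the second reaction function into the first: x_{West} = 17.2125 − 0.125(62.85 − 0.5x_{West}), which gives 0.9375x_{West} = 1497/160 ⇒ x_{West} = 9.98.
Then x_{East} = 62.85 − 0.5·9.98 = 57.86.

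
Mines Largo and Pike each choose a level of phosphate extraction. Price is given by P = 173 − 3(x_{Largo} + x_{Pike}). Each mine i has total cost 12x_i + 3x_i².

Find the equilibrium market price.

108.6

Mine Largo's profit: π = x_{Largo}(173 − 3(x_{Largo} + x_{Pike})) − 12x_{Largo} − 3x_{Largo}².
∂π/∂x_{Largo} = 161 − 12x_{Largo} − 3x_{Pike} = 0, so x_{Largo} = 161/12 − 0.25x_{Pike}.
The game is symmetric, so in equilibrium x_{Pike} = x_{Largo}: the reaction function gives 1.25x_{Largo} = 161/12, hence x_{Largo} = 161/15.
Equilibrium price: P = 173 − 3·(322/15) = 108.6.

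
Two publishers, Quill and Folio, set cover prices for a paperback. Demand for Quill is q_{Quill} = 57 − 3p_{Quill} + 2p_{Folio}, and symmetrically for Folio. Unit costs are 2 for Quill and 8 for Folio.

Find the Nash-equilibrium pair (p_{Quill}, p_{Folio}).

16.875, 19.125

Quill's profit: π = (p_{Quill} − 2)(57 − 3p_{Quill} + 2p_{Folio}).
∂π/∂p_{Quill} = 63 − 6p_{Quill} + 2p_{Folio} = 0 ⇒ p_{Quill} = 10.5 + (1/3)p_{Folio}.
Similarly p_{Folio} = 13.5 + (1/3)p_{Quill}.
Solving the two reaction functions simultaneously: (1 − (1/3)(1/3))p_{Quill} = 10.5 + (1/3)·13.5, so (8/9)p_{Quill} = 15 and p_{Quill} = 16.875.
Then p_{Folio} = 13.5 + (1/3)·16.875 = 19.125.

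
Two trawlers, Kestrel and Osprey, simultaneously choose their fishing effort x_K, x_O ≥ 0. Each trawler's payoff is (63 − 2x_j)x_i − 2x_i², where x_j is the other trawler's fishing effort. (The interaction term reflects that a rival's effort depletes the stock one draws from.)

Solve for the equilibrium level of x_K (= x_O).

10.5

Kestrel's payoff is (63 − 2x_O)x_K − 2x_K².
∂π/∂x_K = 63 − 2x_O − 4x_K = 0, so x_K = 15.75 − 0.5x_O.
Setting x_K = x_O in the reaction function: x_K = 15.75 − 0.5x_K, so x_K = 15.75 / 1.5 = 10.5.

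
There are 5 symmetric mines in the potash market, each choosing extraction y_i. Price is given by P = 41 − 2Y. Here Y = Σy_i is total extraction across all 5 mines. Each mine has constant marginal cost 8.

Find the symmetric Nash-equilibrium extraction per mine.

2.75

A representative mine's profit is π_i = y_i(41 − 2Y) − 8y_i, with Y = y_i + Σ_{j≠i} y_j.
First-order condition: 33 − 4y_i − 2Σ_{j≠i} y_j = 0.
With identical mines, set every y_j = y: then 33 − 4y − 8y = 0, i.e. y = 33/12 = 2.75.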